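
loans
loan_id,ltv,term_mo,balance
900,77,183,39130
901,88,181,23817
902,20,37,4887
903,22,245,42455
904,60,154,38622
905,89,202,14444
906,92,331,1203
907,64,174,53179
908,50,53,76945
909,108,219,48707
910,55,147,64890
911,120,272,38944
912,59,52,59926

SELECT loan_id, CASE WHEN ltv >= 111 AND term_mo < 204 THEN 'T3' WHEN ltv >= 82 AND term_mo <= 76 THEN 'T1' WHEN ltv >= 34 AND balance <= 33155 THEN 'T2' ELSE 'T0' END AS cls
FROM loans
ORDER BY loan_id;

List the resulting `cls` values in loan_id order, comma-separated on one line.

T0, T2, T0, T0, T0, T2, T2, T0, T0, T0, T0, T0, T0

loan_id=900: ELSE → T0
loan_id=901: ltv >= 34 AND balance <= 33155 → T2
loan_id=902: ELSE → T0
loan_id=903: ELSE → T0
loan_id=904: ELSE → T0
loan_id=905: ltv >= 34 AND balance <= 33155 → T2
loan_id=906: ltv >= 34 AND balance <= 33155 → T2
loan_id=907: ELSE → T0
loan_id=908: ELSE → T0
loan_id=909: ELSE → T0
loan_id=910: ELSE → T0
loan_id=911: ELSE → T0
loan_id=912: ELSE → T0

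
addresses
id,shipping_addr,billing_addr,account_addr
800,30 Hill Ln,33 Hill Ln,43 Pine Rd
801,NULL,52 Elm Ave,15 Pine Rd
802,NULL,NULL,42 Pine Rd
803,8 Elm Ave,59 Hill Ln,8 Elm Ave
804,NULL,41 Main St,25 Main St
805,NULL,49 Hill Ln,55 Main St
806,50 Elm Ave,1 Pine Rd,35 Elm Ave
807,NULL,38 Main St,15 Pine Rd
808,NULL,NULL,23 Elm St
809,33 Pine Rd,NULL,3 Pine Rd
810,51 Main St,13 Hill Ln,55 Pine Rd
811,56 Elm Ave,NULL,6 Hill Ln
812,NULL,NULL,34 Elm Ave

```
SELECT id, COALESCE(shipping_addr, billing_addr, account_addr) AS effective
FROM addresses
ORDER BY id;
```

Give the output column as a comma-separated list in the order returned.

id=800: shipping_addr=30 Hill Ln → 30 Hill Ln
id=801: shipping_addr=NULL, billing_addr=52 Elm Ave → 52 Elm Ave
id=802: shipping_addr=NULL, billing_addr=NULL, account_addr=42 Pine Rd → 42 Pine Rd
id=803: shipping_addr=8 Elm Ave → 8 Elm Ave
id=804: shipping_addr=NULL, billing_addr=41 Main St → 41 Main St
id=805: shipping_addr=NULL, billing_addr=49 Hill Ln → 49 Hill Ln
id=806: shipping_addr=50 Elm Ave → 50 Elm Ave
id=807: shipping_addr=NULL, billing_addr=38 Main St → 38 Main St
id=808: shipping_addr=NULL, billing_addr=NULL, account_addr=23 Elm St → 23 Elm St
id=809: shipping_addr=33 Pine Rd → 33 Pine Rd
id=810: shipping_addr=51 Main St → 51 Main St
id=811: shipping_addr=56 Elm Ave → 56 Elm Ave
id=812: shipping_addr=NULL, billing_addr=NULL, account_addr=34 Elm Ave → 34 Elm Ave

30 Hill Ln, 52 Elm Ave, 42 Pine Rd, 8 Elm Ave, 41 Main St, 49 Hill Ln, 50 Elm Ave, 38 Main St, 23 Elm St, 33 Pine Rd, 51 Main St, 56 Elm Ave, 34 Elm Ave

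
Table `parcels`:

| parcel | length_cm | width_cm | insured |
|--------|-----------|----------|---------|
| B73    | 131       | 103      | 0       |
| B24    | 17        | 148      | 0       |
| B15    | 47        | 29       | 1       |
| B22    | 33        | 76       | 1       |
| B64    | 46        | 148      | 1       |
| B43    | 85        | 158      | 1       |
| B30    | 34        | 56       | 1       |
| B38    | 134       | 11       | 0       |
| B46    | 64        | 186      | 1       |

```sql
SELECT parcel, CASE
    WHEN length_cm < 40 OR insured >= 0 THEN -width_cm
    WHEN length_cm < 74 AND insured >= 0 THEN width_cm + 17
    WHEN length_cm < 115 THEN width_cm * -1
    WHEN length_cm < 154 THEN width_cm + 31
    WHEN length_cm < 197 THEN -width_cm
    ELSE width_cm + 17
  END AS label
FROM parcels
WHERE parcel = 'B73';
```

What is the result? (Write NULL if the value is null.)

-103

parcel = B73: length_cm=131, width_cm=103, insured=0.
length_cm < 40 OR insured >= 0 → true → -103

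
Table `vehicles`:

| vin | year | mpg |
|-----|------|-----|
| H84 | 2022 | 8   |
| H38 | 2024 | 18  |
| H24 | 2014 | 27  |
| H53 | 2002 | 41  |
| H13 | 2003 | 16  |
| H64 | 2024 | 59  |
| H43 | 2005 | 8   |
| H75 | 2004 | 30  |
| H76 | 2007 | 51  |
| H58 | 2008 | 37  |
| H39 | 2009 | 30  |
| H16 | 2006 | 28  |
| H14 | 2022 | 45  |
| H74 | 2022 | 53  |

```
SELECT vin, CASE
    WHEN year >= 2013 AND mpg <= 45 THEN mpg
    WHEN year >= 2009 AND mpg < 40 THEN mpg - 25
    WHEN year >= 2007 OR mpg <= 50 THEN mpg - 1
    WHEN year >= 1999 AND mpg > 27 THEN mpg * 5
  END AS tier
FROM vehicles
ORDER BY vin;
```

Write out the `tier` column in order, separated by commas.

vin=H13: year >= 2007 OR mpg <= 50 → 15
vin=H14: year >= 2013 AND mpg <= 45 → 45
vin=H16: year >= 2007 OR mpg <= 50 → 27
vin=H24: year >= 2013 AND mpg <= 45 → 27
vin=H38: year >= 2013 AND mpg <= 45 → 18
vin=H39: year >= 2009 AND mpg < 40 → 5
vin=H43: year >= 2007 OR mpg <= 50 → 7
vin=H53: year >= 2007 OR mpg <= 50 → 40
vin=H58: year >= 2007 OR mpg <= 50 → 36
vin=H64: year >= 2007 OR mpg <= 50 → 58
vin=H74: year >= 2007 OR mpg <= 50 → 52
vin=H75: year >= 2007 OR mpg <= 50 → 29
vin=H76: year >= 2007 OR mpg <= 50 → 50
vin=H84: year >= 2013 AND mpg <= 45 → 8

15, 45, 27, 27, 18, 5, 7, 40, 36, 58, 52, 29, 50, 8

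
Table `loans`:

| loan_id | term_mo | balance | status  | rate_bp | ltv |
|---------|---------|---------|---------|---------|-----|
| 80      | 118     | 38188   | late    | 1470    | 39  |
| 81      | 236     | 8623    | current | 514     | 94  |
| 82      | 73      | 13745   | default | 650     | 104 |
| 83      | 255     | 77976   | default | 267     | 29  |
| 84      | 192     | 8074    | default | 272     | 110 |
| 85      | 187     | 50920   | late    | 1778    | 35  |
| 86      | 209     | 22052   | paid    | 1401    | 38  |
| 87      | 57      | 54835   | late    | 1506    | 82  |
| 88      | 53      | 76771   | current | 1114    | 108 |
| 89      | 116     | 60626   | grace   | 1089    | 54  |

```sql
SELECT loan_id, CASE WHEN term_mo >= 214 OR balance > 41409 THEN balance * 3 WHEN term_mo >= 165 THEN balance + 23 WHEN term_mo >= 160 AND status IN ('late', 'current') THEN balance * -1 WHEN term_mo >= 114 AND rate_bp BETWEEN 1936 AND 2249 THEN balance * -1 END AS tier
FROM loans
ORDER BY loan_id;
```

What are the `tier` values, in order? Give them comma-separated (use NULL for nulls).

NULL, 25869, NULL, 233928, 8097, 152760, 22075, 164505, 230313, 181878

loan_id=80: (no match → NULL) → NULL
loan_id=81: term_mo >= 214 OR balance > 41409 → 25869
loan_id=82: (no match → NULL) → NULL
loan_id=83: term_mo >= 214 OR balance > 41409 → 233928
loan_id=84: term_mo >= 165 → 8097
loan_id=85: term_mo >= 214 OR balance > 41409 → 152760
loan_id=86: term_mo >= 165 → 22075
loan_id=87: term_mo >= 214 OR balance > 41409 → 164505
loan_id=88: term_mo >= 214 OR balance > 41409 → 230313
loan_id=89: term_mo >= 214 OR balance > 41409 → 181878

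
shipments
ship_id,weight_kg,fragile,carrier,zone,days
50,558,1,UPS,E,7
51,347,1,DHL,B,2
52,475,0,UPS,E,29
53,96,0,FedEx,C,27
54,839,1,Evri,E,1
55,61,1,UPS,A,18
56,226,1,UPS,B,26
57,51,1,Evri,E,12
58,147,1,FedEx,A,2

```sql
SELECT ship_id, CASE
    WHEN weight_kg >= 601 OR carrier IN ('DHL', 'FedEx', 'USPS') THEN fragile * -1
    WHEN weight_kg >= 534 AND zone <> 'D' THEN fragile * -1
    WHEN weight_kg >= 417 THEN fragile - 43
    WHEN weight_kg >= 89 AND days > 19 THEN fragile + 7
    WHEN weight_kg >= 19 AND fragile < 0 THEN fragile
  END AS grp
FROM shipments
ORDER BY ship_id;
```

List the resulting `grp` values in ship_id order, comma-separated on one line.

ship_id=50: weight_kg >= 534 AND zone <> 'D' → -1
ship_id=51: weight_kg >= 601 OR carrier IN ('DHL', 'FedEx', 'USPS') → -1
ship_id=52: weight_kg >= 417 → -43
ship_id=53: weight_kg >= 601 OR carrier IN ('DHL', 'FedEx', 'USPS') → 0
ship_id=54: weight_kg >= 601 OR carrier IN ('DHL', 'FedEx', 'USPS') → -1
ship_id=55: (no match → NULL) → NULL
ship_id=56: weight_kg >= 89 AND days > 19 → 8
ship_id=57: (no match → NULL) → NULL
ship_id=58: weight_kg >= 601 OR carrier IN ('DHL', 'FedEx', 'USPS') → -1

-1, -1, -43, 0, -1, NULL, 8, NULL, -1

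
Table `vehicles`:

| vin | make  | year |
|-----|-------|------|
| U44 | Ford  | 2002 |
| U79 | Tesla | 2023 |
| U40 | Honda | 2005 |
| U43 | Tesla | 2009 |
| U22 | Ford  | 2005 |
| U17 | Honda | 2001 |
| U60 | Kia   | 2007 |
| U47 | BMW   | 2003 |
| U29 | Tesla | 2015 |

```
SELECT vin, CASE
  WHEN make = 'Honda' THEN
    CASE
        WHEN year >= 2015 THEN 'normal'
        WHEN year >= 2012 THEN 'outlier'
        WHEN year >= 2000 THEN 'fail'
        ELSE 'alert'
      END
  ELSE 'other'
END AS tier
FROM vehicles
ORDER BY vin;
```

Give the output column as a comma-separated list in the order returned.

vin=U17: make='Honda' → inner[year >= 2000] → fail
vin=U22: make='Ford' → outer ELSE → other
vin=U29: make='Tesla' → outer ELSE → other
vin=U40: make='Honda' → inner[year >= 2000] → fail
vin=U43: make='Tesla' → outer ELSE → other
vin=U44: make='Ford' → outer ELSE → other
vin=U47: make='BMW' → outer ELSE → other
vin=U60: make='Kia' → outer ELSE → other
vin=U79: make='Tesla' → outer ELSE → other

fail, other, other, fail, other, other, other, other, other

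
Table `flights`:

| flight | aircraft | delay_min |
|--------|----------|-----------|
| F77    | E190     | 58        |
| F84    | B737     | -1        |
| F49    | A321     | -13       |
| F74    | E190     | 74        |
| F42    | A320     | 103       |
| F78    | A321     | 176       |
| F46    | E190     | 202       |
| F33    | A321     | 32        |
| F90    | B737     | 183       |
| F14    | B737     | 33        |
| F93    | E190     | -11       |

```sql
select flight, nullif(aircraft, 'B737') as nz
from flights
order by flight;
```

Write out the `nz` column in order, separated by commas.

NULL, A321, A320, E190, A321, E190, E190, A321, NULL, NULL, E190

flight=F14: aircraft=B737 vs B737: equal → NULL
flight=F33: aircraft=A321 vs B737: differ → A321
flight=F42: aircraft=A320 vs B737: differ → A320
flight=F46: aircraft=E190 vs B737: differ → E190
flight=F49: aircraft=A321 vs B737: differ → A321
flight=F74: aircraft=E190 vs B737: differ → E190
flight=F77: aircraft=E190 vs B737: differ → E190
flight=F78: aircraft=A321 vs B737: differ → A321
flight=F84: aircraft=B737 vs B737: equal → NULL
flight=F90: aircraft=B737 vs B737: equal → NULL
flight=F93: aircraft=E190 vs B737: differ → E190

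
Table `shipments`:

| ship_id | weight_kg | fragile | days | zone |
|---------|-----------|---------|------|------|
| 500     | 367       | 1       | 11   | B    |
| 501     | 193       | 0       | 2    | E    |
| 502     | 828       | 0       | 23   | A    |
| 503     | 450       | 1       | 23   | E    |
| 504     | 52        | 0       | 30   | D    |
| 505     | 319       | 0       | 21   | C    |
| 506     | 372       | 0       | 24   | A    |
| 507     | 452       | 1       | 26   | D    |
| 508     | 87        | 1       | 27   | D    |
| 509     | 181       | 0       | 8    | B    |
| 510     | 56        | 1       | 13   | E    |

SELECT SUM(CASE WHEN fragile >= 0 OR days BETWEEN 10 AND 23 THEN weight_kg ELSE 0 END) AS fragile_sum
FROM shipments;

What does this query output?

ship_id=500: ✓ → 367
ship_id=501: ✓ → 193
ship_id=502: ✓ → 828
ship_id=503: ✓ → 450
ship_id=504: ✓ → 52
ship_id=505: ✓ → 319
ship_id=506: ✓ → 372
ship_id=507: ✓ → 452
ship_id=508: ✓ → 87
ship_id=509: ✓ → 181
ship_id=510: ✓ → 56
fragile_sum = 367 + 193 + 828 + 450 + 52 + 319 + 372 + 452 + 87 + 181 + 56 = 3357

3357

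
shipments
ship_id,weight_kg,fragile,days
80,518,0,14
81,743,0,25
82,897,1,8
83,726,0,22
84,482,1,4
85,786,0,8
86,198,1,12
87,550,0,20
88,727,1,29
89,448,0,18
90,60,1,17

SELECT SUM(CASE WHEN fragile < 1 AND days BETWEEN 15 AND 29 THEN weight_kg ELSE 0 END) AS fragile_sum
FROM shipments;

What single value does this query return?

ship_id=80: ✗
ship_id=81: ✓ → 743
ship_id=82: ✗
ship_id=83: ✓ → 726
ship_id=84: ✗
ship_id=85: ✗
ship_id=86: ✗
ship_id=87: ✓ → 550
ship_id=88: ✗
ship_id=89: ✓ → 448
ship_id=90: ✗
fragile_sum = 743 + 726 + 550 + 448 = 2467

2467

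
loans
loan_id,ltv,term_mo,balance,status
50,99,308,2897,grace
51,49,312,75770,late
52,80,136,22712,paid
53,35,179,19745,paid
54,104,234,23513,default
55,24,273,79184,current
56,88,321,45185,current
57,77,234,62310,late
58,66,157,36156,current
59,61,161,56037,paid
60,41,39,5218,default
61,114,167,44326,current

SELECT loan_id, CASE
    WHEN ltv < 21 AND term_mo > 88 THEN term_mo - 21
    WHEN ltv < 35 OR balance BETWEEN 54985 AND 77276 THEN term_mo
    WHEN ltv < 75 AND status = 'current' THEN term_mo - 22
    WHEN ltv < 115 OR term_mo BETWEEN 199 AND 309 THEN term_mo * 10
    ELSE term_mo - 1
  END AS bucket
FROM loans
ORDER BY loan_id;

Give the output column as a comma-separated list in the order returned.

loan_id=50: ltv < 115 OR term_mo BETWEEN 199 AND 309 → 3080
loan_id=51: ltv < 35 OR balance BETWEEN 54985 AND 77276 → 312
loan_id=52: ltv < 115 OR term_mo BETWEEN 199 AND 309 → 1360
loan_id=53: ltv < 115 OR term_mo BETWEEN 199 AND 309 → 1790
loan_id=54: ltv < 115 OR term_mo BETWEEN 199 AND 309 → 2340
loan_id=55: ltv < 35 OR balance BETWEEN 54985 AND 77276 → 273
loan_id=56: ltv < 115 OR term_mo BETWEEN 199 AND 309 → 3210
loan_id=57: ltv < 35 OR balance BETWEEN 54985 AND 77276 → 234
loan_id=58: ltv < 75 AND status = 'current' → 135
loan_id=59: ltv < 35 OR balance BETWEEN 54985 AND 77276 → 161
loan_id=60: ltv < 115 OR term_mo BETWEEN 199 AND 309 → 390
loan_id=61: ltv < 115 OR term_mo BETWEEN 199 AND 309 → 1670

3080, 312, 1360, 1790, 2340, 273, 3210, 234, 135, 161, 390, 1670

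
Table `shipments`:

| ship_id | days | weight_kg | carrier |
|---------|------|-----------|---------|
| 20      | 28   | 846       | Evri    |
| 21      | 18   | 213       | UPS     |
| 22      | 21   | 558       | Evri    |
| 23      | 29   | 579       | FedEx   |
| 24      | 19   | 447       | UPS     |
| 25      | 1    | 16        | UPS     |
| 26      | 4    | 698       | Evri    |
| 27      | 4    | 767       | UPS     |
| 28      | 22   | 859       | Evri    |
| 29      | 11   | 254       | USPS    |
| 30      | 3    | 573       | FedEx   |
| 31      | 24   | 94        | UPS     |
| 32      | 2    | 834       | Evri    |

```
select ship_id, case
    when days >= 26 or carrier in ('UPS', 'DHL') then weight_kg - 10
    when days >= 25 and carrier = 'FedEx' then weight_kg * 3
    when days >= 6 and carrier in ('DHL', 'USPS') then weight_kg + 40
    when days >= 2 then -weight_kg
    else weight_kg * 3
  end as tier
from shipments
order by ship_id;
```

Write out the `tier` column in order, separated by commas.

ship_id=20: days >= 26 or carrier in ('UPS', 'DHL') → 836
ship_id=21: days >= 26 or carrier in ('UPS', 'DHL') → 203
ship_id=22: days >= 2 → -558
ship_id=23: days >= 26 or carrier in ('UPS', 'DHL') → 569
ship_id=24: days >= 26 or carrier in ('UPS', 'DHL') → 437
ship_id=25: days >= 26 or carrier in ('UPS', 'DHL') → 6
ship_id=26: days >= 2 → -698
ship_id=27: days >= 26 or carrier in ('UPS', 'DHL') → 757
ship_id=28: days >= 2 → -859
ship_id=29: days >= 6 and carrier in ('DHL', 'USPS') → 294
ship_id=30: days >= 2 → -573
ship_id=31: days >= 26 or carrier in ('UPS', 'DHL') → 84
ship_id=32: days >= 2 → -834

836, 203, -558, 569, 437, 6, -698, 757, -859, 294, -573, 84, -834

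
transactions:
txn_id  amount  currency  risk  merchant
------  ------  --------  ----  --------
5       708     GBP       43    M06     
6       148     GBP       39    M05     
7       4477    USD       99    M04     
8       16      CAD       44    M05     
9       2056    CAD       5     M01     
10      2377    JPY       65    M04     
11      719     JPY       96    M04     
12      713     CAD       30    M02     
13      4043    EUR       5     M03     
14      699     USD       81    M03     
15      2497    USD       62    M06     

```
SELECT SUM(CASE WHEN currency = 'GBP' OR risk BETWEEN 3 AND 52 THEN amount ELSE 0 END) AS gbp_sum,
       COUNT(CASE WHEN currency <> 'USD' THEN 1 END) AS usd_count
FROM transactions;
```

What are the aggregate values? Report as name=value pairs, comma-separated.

[gbp_sum: currency = 'GBP' OR risk BETWEEN 3 AND 52]
txn_id=5: ✓ → 708
txn_id=6: ✓ → 148
txn_id=7: ✗
txn_id=8: ✓ → 16
txn_id=9: ✓ → 2056
txn_id=10: ✗
txn_id=11: ✗
txn_id=12: ✓ → 713
txn_id=13: ✓ → 4043
txn_id=14: ✗
txn_id=15: ✗
gbp_sum = 708 + 148 + 16 + 2056 + 713 + 4043 = 7684
—
[usd_count: currency <> 'USD']
txn_id=5: ✓ → 1
txn_id=6: ✓ → 1
txn_id=7: ✗
txn_id=8: ✓ → 1
txn_id=9: ✓ → 1
txn_id=10: ✓ → 1
txn_id=11: ✓ → 1
txn_id=12: ✓ → 1
txn_id=13: ✓ → 1
txn_id=14: ✗
txn_id=15: ✗
usd_count = COUNT(1, 1, 1, 1, 1, 1, 1, 1) = 8

gbp_sum=7684, usd_count=8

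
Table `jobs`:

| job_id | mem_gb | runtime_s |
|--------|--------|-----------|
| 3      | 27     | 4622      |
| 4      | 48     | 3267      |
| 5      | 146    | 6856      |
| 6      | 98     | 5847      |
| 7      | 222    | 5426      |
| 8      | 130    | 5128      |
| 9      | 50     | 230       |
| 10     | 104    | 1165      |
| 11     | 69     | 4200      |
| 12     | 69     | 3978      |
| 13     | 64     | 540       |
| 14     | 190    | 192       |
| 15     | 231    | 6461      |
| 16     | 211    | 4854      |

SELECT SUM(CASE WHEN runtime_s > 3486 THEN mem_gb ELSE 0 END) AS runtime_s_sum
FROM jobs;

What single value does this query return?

1203

job_id=3: ✓ → 27
job_id=4: ✗
job_id=5: ✓ → 146
job_id=6: ✓ → 98
job_id=7: ✓ → 222
job_id=8: ✓ → 130
job_id=9: ✗
job_id=10: ✗
job_id=11: ✓ → 69
job_id=12: ✓ → 69
job_id=13: ✗
job_id=14: ✗
job_id=15: ✓ → 231
job_id=16: ✓ → 211
runtime_s_sum = 27 + 146 + 98 + 222 + 130 + 69 + 69 + 231 + 211 = 1203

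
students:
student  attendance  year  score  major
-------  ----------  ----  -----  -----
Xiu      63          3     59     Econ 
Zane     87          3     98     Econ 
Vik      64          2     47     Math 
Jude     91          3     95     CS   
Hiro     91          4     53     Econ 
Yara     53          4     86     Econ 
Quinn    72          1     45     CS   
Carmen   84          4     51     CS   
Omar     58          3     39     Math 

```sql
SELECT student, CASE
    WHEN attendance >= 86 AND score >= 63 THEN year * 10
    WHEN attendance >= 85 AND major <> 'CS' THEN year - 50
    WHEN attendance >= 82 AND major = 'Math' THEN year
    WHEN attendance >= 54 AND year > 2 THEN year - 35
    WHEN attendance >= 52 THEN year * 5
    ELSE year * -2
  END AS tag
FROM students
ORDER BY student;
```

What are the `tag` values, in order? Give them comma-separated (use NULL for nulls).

student=Carmen: attendance >= 54 AND year > 2 → -31
student=Hiro: attendance >= 85 AND major <> 'CS' → -46
student=Jude: attendance >= 86 AND score >= 63 → 30
student=Omar: attendance >= 54 AND year > 2 → -32
student=Quinn: attendance >= 52 → 5
student=Vik: attendance >= 52 → 10
student=Xiu: attendance >= 54 AND year > 2 → -32
student=Yara: attendance >= 52 → 20
student=Zane: attendance >= 86 AND score >= 63 → 30

-31, -46, 30, -32, 5, 10, -32, 20, 30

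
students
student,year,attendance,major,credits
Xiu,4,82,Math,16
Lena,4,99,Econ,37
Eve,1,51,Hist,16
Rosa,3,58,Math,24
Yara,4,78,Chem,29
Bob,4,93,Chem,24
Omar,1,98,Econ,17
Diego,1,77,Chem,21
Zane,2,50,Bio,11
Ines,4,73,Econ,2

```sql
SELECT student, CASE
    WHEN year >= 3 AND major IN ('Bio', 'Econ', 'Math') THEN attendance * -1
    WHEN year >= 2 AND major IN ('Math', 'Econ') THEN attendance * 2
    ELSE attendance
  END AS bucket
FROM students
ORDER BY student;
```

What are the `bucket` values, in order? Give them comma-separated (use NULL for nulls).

93, 77, 51, -73, -99, 98, -58, -82, 78, 50

student=Bob: ELSE → 93
student=Diego: ELSE → 77
student=Eve: ELSE → 51
student=Ines: year >= 3 AND major IN ('Bio', 'Econ', 'Math') → -73
student=Lena: year >= 3 AND major IN ('Bio', 'Econ', 'Math') → -99
student=Omar: ELSE → 98
student=Rosa: year >= 3 AND major IN ('Bio', 'Econ', 'Math') → -58
student=Xiu: year >= 3 AND major IN ('Bio', 'Econ', 'Math') → -82
student=Yara: ELSE → 78
student=Zane: ELSE → 50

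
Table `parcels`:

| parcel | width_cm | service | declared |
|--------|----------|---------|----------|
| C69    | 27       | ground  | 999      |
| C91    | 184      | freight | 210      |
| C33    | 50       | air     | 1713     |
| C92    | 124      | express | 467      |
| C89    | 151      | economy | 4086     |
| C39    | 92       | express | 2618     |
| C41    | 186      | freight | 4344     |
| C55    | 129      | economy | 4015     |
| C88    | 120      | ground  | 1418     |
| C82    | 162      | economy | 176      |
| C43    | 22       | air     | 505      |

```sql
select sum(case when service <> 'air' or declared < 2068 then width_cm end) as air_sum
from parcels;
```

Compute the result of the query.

1247

parcel=C69: ✓ → 27
parcel=C91: ✓ → 184
parcel=C33: ✓ → 50
parcel=C92: ✓ → 124
parcel=C89: ✓ → 151
parcel=C39: ✓ → 92
parcel=C41: ✓ → 186
parcel=C55: ✓ → 129
parcel=C88: ✓ → 120
parcel=C82: ✓ → 162
parcel=C43: ✓ → 22
air_sum = 27 + 184 + 50 + 124 + 151 + 92 + 186 + 129 + 120 + 162 + 22 = 1247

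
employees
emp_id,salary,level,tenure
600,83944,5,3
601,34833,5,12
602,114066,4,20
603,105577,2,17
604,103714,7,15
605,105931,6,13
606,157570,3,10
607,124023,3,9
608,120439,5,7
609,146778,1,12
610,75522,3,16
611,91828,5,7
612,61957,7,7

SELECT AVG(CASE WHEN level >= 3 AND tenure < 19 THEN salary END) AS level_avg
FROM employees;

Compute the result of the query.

emp_id=600: ✓ → 83944
emp_id=601: ✓ → 34833
emp_id=602: ✗
emp_id=603: ✗
emp_id=604: ✓ → 103714
emp_id=605: ✓ → 105931
emp_id=606: ✓ → 157570
emp_id=607: ✓ → 124023
emp_id=608: ✓ → 120439
emp_id=609: ✗
emp_id=610: ✓ → 75522
emp_id=611: ✓ → 91828
emp_id=612: ✓ → 61957
level_avg = (83944 + 34833 + 103714 + 105931 + 157570 + 124023 + 120439 + 75522 + 91828 + 61957) / 10 = 95976.1

95976.1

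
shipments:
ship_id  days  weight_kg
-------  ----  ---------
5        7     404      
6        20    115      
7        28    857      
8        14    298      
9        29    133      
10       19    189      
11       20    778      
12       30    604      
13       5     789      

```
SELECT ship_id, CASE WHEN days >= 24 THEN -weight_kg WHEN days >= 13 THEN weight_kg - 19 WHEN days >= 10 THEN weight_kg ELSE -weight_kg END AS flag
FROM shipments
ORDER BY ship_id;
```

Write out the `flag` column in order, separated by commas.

ship_id=5: ELSE → -404
ship_id=6: days >= 13 → 96
ship_id=7: days >= 24 → -857
ship_id=8: days >= 13 → 279
ship_id=9: days >= 24 → -133
ship_id=10: days >= 13 → 170
ship_id=11: days >= 13 → 759
ship_id=12: days >= 24 → -604
ship_id=13: ELSE → -789

-404, 96, -857, 279, -133, 170, 759, -604, -789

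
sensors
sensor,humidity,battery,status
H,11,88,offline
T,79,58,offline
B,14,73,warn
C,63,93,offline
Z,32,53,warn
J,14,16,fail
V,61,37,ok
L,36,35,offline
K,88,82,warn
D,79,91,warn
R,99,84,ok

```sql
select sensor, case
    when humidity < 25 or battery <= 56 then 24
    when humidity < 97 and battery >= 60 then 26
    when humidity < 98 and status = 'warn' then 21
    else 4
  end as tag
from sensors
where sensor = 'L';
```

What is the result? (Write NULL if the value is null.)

sensor = L: humidity=36, battery=35, status=offline.
humidity < 25 or battery <= 56 → true → 24

24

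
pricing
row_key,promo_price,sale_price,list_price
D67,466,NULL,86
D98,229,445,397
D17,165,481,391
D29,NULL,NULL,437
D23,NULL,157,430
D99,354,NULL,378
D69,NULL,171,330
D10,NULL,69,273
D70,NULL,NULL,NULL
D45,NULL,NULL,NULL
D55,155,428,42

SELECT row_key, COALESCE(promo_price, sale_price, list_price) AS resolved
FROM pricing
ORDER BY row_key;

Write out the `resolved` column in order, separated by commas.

69, 165, 157, 437, NULL, 155, 466, 171, NULL, 229, 354

row_key=D10: promo_price=NULL, sale_price=69 → 69
row_key=D17: promo_price=165 → 165
row_key=D23: promo_price=NULL, sale_price=157 → 157
row_key=D29: promo_price=NULL, sale_price=NULL, list_price=437 → 437
row_key=D45: promo_price=NULL, sale_price=NULL, list_price=NULL (all NULL) → NULL
row_key=D55: promo_price=155 → 155
row_key=D67: promo_price=466 → 466
row_key=D69: promo_price=NULL, sale_price=171 → 171
row_key=D70: promo_price=NULL, sale_price=NULL, list_price=NULL (all NULL) → NULL
row_key=D98: promo_price=229 → 229
row_key=D99: promo_price=354 → 354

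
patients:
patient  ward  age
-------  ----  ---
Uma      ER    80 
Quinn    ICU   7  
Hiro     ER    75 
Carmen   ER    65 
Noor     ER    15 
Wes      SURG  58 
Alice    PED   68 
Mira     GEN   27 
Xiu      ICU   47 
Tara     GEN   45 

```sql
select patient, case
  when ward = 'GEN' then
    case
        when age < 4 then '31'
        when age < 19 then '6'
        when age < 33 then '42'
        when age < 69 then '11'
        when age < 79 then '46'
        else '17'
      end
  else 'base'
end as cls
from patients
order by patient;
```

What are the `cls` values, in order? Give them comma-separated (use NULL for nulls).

patient=Alice: ward='PED' → outer ELSE → base
patient=Carmen: ward='ER' → outer ELSE → base
patient=Hiro: ward='ER' → outer ELSE → base
patient=Mira: ward='GEN' → inner[age < 33] → 42
patient=Noor: ward='ER' → outer ELSE → base
patient=Quinn: ward='ICU' → outer ELSE → base
patient=Tara: ward='GEN' → inner[age < 69] → 11
patient=Uma: ward='ER' → outer ELSE → base
patient=Wes: ward='SURG' → outer ELSE → base
patient=Xiu: ward='ICU' → outer ELSE → base

base, base, base, 42, base, base, 11, base, base, base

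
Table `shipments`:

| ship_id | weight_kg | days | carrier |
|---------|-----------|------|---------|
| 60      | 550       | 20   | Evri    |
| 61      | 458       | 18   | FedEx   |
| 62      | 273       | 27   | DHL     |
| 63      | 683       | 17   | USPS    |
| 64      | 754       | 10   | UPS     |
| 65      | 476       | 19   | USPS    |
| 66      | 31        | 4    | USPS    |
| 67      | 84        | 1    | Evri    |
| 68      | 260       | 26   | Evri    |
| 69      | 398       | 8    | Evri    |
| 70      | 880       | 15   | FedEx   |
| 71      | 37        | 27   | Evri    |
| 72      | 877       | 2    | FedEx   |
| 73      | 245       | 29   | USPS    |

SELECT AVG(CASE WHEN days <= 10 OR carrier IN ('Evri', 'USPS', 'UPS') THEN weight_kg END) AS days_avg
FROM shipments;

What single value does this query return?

ship_id=60: ✓ → 550
ship_id=61: ✗
ship_id=62: ✗
ship_id=63: ✓ → 683
ship_id=64: ✓ → 754
ship_id=65: ✓ → 476
ship_id=66: ✓ → 31
ship_id=67: ✓ → 84
ship_id=68: ✓ → 260
ship_id=69: ✓ → 398
ship_id=70: ✗
ship_id=71: ✓ → 37
ship_id=72: ✓ → 877
ship_id=73: ✓ → 245
days_avg = (550 + 683 + 754 + 476 + 31 + 84 + 260 + 398 + 37 + 877 + 245) / 11 = 399.5454545455

399.5454545455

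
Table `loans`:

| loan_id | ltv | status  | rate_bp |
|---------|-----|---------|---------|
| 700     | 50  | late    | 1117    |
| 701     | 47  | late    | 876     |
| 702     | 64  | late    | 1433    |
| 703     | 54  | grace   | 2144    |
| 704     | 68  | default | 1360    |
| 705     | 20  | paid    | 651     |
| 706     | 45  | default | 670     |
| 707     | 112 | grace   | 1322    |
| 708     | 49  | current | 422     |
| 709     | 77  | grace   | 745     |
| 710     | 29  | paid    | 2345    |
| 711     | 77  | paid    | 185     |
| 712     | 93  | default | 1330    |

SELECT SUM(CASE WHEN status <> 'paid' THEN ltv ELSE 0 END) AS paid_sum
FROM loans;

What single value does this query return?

659

loan_id=700: ✓ → 50
loan_id=701: ✓ → 47
loan_id=702: ✓ → 64
loan_id=703: ✓ → 54
loan_id=704: ✓ → 68
loan_id=705: ✗
loan_id=706: ✓ → 45
loan_id=707: ✓ → 112
loan_id=708: ✓ → 49
loan_id=709: ✓ → 77
loan_id=710: ✗
loan_id=711: ✗
loan_id=712: ✓ → 93
paid_sum = 50 + 47 + 64 + 54 + 68 + 45 + 112 + 49 + 77 + 93 = 659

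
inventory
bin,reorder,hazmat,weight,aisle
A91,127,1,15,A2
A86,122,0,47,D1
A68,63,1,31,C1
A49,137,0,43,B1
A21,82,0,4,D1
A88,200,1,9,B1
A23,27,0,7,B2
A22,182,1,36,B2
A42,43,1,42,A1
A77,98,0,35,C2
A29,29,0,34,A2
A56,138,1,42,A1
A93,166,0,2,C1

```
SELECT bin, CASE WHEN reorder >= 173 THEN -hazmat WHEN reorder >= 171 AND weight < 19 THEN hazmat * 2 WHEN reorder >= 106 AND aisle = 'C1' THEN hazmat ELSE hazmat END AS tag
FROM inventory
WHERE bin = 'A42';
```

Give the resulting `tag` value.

bin = A42: reorder=43, hazmat=1, weight=42, aisle=A1.
reorder >= 173 → false
reorder >= 171 AND weight < 19 → false
reorder >= 106 AND aisle = 'C1' → false
No prior WHEN matched → ELSE → 1

1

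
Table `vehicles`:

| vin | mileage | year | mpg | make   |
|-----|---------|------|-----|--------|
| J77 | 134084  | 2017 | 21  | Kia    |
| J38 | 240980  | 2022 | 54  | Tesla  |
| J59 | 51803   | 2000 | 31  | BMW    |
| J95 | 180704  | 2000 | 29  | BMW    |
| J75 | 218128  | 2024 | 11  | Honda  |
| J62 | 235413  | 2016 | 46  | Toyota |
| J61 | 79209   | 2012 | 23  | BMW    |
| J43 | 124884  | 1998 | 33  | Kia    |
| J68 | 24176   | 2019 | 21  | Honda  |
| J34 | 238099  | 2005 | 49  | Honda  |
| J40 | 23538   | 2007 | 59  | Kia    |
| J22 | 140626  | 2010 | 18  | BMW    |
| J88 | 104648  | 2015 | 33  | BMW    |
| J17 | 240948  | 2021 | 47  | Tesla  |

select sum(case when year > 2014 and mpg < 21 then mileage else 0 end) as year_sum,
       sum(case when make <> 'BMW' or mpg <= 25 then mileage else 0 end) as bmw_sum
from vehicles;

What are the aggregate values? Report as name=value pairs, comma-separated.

[year_sum: year > 2014 and mpg < 21]
vin=J77: ✗
vin=J38: ✗
vin=J59: ✗
vin=J95: ✗
vin=J75: ✓ → 218128
vin=J62: ✗
vin=J61: ✗
vin=J43: ✗
vin=J68: ✗
vin=J34: ✗
vin=J40: ✗
vin=J22: ✗
vin=J88: ✗
vin=J17: ✗
year_sum = 218128
—
[bmw_sum: make <> 'BMW' or mpg <= 25]
vin=J77: ✓ → 134084
vin=J38: ✓ → 240980
vin=J59: ✗
vin=J95: ✗
vin=J75: ✓ → 218128
vin=J62: ✓ → 235413
vin=J61: ✓ → 79209
vin=J43: ✓ → 124884
vin=J68: ✓ → 24176
vin=J34: ✓ → 238099
vin=J40: ✓ → 23538
vin=J22: ✓ → 140626
vin=J88: ✗
vin=J17: ✓ → 240948
bmw_sum = 134084 + 240980 + 218128 + 235413 + 79209 + 124884 + 24176 + 238099 + 23538 + 140626 + 240948 = 1700085

year_sum=218128, bmw_sum=1700085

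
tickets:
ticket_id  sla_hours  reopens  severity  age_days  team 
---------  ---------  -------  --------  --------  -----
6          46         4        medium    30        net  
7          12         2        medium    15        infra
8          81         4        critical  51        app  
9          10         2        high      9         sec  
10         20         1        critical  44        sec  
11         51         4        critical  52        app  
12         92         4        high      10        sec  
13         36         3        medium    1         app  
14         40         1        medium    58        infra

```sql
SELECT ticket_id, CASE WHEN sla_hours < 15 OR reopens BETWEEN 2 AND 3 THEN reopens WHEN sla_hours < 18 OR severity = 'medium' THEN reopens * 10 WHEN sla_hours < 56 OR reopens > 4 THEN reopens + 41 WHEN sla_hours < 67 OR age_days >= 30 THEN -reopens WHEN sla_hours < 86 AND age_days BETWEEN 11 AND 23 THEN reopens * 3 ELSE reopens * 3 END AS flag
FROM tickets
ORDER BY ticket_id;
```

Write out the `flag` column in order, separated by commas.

40, 2, -4, 2, 42, 45, 12, 3, 10

ticket_id=6: sla_hours < 18 OR severity = 'medium' → 40
ticket_id=7: sla_hours < 15 OR reopens BETWEEN 2 AND 3 → 2
ticket_id=8: sla_hours < 67 OR age_days >= 30 → -4
ticket_id=9: sla_hours < 15 OR reopens BETWEEN 2 AND 3 → 2
ticket_id=10: sla_hours < 56 OR reopens > 4 → 42
ticket_id=11: sla_hours < 56 OR reopens > 4 → 45
ticket_id=12: ELSE → 12
ticket_id=13: sla_hours < 15 OR reopens BETWEEN 2 AND 3 → 3
ticket_id=14: sla_hours < 18 OR severity = 'medium' → 10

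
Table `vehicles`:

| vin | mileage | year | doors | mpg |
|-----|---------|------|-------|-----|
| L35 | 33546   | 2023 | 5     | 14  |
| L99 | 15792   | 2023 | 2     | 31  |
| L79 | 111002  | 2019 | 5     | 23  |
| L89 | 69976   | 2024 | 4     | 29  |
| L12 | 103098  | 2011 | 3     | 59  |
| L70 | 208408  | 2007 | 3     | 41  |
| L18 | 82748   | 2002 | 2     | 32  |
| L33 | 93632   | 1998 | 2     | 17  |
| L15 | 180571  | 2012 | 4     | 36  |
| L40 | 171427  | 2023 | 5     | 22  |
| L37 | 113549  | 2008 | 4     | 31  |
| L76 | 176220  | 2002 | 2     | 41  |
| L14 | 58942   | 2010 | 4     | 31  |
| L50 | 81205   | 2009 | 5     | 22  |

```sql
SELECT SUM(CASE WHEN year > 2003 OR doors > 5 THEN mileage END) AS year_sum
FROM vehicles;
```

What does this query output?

vin=L35: ✓ → 33546
vin=L99: ✓ → 15792
vin=L79: ✓ → 111002
vin=L89: ✓ → 69976
vin=L12: ✓ → 103098
vin=L70: ✓ → 208408
vin=L18: ✗
vin=L33: ✗
vin=L15: ✓ → 180571
vin=L40: ✓ → 171427
vin=L37: ✓ → 113549
vin=L76: ✗
vin=L14: ✓ → 58942
vin=L50: ✓ → 81205
year_sum = 33546 + 15792 + 111002 + 69976 + 103098 + 208408 + 180571 + 171427 + 113549 + 58942 + 81205 = 1147516

1147516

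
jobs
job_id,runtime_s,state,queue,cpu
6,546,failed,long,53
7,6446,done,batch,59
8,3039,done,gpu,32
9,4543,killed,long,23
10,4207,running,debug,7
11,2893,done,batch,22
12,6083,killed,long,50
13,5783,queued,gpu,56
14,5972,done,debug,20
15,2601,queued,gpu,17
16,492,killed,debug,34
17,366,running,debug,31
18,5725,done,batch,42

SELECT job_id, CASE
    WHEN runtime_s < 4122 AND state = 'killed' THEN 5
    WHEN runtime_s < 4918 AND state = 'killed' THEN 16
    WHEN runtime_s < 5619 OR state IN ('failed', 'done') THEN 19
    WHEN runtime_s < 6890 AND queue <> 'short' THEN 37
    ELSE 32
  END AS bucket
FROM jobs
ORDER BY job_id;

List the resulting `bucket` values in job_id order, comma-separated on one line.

19, 19, 19, 16, 19, 19, 37, 37, 19, 19, 5, 19, 19

job_id=6: runtime_s < 5619 OR state IN ('failed', 'done') → 19
job_id=7: runtime_s < 5619 OR state IN ('failed', 'done') → 19
job_id=8: runtime_s < 5619 OR state IN ('failed', 'done') → 19
job_id=9: runtime_s < 4918 AND state = 'killed' → 16
job_id=10: runtime_s < 5619 OR state IN ('failed', 'done') → 19
job_id=11: runtime_s < 5619 OR state IN ('failed', 'done') → 19
job_id=12: runtime_s < 6890 AND queue <> 'short' → 37
job_id=13: runtime_s < 6890 AND queue <> 'short' → 37
job_id=14: runtime_s < 5619 OR state IN ('failed', 'done') → 19
job_id=15: runtime_s < 5619 OR state IN ('failed', 'done') → 19
job_id=16: runtime_s < 4122 AND state = 'killed' → 5
job_id=17: runtime_s < 5619 OR state IN ('failed', 'done') → 19
job_id=18: runtime_s < 5619 OR state IN ('failed', 'done') → 19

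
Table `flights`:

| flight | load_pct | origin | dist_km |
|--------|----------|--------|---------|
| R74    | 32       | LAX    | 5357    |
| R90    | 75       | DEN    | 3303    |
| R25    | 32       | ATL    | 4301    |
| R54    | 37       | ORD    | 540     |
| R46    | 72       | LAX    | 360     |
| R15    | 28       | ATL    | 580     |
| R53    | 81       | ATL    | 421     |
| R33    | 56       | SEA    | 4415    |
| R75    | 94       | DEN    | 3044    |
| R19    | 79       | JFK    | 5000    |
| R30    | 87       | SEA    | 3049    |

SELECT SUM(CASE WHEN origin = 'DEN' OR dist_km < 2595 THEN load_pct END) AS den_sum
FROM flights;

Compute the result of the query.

flight=R74: ✗
flight=R90: ✓ → 75
flight=R25: ✗
flight=R54: ✓ → 37
flight=R46: ✓ → 72
flight=R15: ✓ → 28
flight=R53: ✓ → 81
flight=R33: ✗
flight=R75: ✓ → 94
flight=R19: ✗
flight=R30: ✗
den_sum = 75 + 37 + 72 + 28 + 81 + 94 = 387

387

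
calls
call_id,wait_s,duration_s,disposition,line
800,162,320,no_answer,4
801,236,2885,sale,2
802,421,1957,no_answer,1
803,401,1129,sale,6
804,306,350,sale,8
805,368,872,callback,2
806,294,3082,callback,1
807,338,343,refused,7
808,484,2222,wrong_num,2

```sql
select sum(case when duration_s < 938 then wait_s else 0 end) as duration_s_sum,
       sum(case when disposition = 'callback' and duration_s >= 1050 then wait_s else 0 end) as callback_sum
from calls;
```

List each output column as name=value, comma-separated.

duration_s_sum=1174, callback_sum=294

[duration_s_sum: duration_s < 938]
call_id=800: ✓ → 162
call_id=801: ✗
call_id=802: ✗
call_id=803: ✗
call_id=804: ✓ → 306
call_id=805: ✓ → 368
call_id=806: ✗
call_id=807: ✓ → 338
call_id=808: ✗
duration_s_sum = 162 + 306 + 368 + 338 = 1174
—
[callback_sum: disposition = 'callback' and duration_s >= 1050]
call_id=800: ✗
call_id=801: ✗
call_id=802: ✗
call_id=803: ✗
call_id=804: ✗
call_id=805: ✗
call_id=806: ✓ → 294
call_id=807: ✗
call_id=808: ✗
callback_sum = 294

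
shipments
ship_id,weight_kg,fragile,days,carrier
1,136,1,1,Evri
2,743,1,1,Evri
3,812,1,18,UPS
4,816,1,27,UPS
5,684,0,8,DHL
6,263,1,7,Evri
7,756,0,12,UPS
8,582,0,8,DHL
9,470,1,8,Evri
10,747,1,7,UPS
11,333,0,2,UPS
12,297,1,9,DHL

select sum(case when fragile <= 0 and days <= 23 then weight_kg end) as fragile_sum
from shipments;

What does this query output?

2355

ship_id=1: ✗
ship_id=2: ✗
ship_id=3: ✗
ship_id=4: ✗
ship_id=5: ✓ → 684
ship_id=6: ✗
ship_id=7: ✓ → 756
ship_id=8: ✓ → 582
ship_id=9: ✗
ship_id=10: ✗
ship_id=11: ✓ → 333
ship_id=12: ✗
fragile_sum = 684 + 756 + 582 + 333 = 2355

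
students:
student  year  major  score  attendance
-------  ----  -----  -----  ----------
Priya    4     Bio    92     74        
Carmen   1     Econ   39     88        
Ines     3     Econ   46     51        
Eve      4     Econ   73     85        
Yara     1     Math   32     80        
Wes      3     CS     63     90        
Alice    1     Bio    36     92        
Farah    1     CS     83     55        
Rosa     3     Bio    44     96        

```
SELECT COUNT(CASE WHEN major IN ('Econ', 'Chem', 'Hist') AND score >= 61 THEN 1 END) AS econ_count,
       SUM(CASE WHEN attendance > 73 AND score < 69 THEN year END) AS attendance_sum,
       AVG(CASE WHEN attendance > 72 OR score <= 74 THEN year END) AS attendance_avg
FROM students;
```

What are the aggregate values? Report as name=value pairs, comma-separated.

[econ_count: major IN ('Econ', 'Chem', 'Hist') AND score >= 61]
student=Priya: ✗
student=Carmen: ✗
student=Ines: ✗
student=Eve: ✓ → 1
student=Yara: ✗
student=Wes: ✗
student=Alice: ✗
student=Farah: ✗
student=Rosa: ✗
econ_count = COUNT(1) = 1
—
[attendance_sum: attendance > 73 AND score < 69]
student=Priya: ✗
student=Carmen: ✓ → 1
student=Ines: ✗
student=Eve: ✗
student=Yara: ✓ → 1
student=Wes: ✓ → 3
student=Alice: ✓ → 1
student=Farah: ✗
student=Rosa: ✓ → 3
attendance_sum = 1 + 1 + 3 + 1 + 3 = 9
—
[attendance_avg: attendance > 72 OR score <= 74]
student=Priya: ✓ → 4
student=Carmen: ✓ → 1
student=Ines: ✓ → 3
student=Eve: ✓ → 4
student=Yara: ✓ → 1
student=Wes: ✓ → 3
student=Alice: ✓ → 1
student=Farah: ✗
student=Rosa: ✓ → 3
attendance_avg = (4 + 1 + 3 + 4 + 1 + 3 + 1 + 3) / 8 = 2.5

econ_count=1, attendance_sum=9, attendance_avg=2.5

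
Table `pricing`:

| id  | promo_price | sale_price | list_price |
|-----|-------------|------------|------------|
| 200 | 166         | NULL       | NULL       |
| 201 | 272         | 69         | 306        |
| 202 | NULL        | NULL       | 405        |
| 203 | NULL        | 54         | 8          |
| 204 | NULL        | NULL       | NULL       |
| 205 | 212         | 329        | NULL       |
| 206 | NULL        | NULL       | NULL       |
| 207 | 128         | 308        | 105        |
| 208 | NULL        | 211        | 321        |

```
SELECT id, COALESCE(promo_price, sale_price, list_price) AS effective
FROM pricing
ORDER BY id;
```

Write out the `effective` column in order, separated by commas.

id=200: promo_price=166 → 166
id=201: promo_price=272 → 272
id=202: promo_price=NULL, sale_price=NULL, list_price=405 → 405
id=203: promo_price=NULL, sale_price=54 → 54
id=204: promo_price=NULL, sale_price=NULL, list_price=NULL (all NULL) → NULL
id=205: promo_price=212 → 212
id=206: promo_price=NULL, sale_price=NULL, list_price=NULL (all NULL) → NULL
id=207: promo_price=128 → 128
id=208: promo_price=NULL, sale_price=211 → 211

166, 272, 405, 54, NULL, 212, NULL, 128, 211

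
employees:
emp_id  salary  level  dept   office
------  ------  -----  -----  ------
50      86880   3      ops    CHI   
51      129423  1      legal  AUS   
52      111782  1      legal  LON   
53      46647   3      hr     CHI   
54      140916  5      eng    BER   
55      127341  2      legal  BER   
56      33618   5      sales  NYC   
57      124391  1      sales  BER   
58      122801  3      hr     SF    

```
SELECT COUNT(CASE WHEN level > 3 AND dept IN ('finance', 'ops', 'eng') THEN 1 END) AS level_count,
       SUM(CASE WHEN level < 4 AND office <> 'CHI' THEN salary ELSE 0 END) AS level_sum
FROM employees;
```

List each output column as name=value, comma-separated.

[level_count: level > 3 AND dept IN ('finance', 'ops', 'eng')]
emp_id=50: ✗
emp_id=51: ✗
emp_id=52: ✗
emp_id=53: ✗
emp_id=54: ✓ → 1
emp_id=55: ✗
emp_id=56: ✗
emp_id=57: ✗
emp_id=58: ✗
level_count = COUNT(1) = 1
—
[level_sum: level < 4 AND office <> 'CHI']
emp_id=50: ✗
emp_id=51: ✓ → 129423
emp_id=52: ✓ → 111782
emp_id=53: ✗
emp_id=54: ✗
emp_id=55: ✓ → 127341
emp_id=56: ✗
emp_id=57: ✓ → 124391
emp_id=58: ✓ → 122801
level_sum = 129423 + 111782 + 127341 + 124391 + 122801 = 615738

level_count=1, level_sum=615738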